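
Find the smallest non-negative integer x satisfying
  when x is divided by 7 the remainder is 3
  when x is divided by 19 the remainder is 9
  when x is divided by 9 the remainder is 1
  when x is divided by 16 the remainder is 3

The moduli are pairwise coprime; N = 7·19·9·16 = 19152.
N/7 = 2736; 2736 ≡ 6 (mod 7); 6·6 ≡ 1, so inverse 6.
N/19 = 1008; 1008 ≡ 1 (mod 19), inverse 1.
N/9 = 2128; 2128 ≡ 4 (mod 9); 4·7 ≡ 1, so inverse 7.
N/16 = 1197; 1197 ≡ 13 (mod 16); 13·5 ≡ 1, so inverse 5.
x ≡ 3·2736·6 + 9·1008·1 + 1·2128·7 + 3·1197·5 = 91171.
91171 mod 19152 = 14563.

14563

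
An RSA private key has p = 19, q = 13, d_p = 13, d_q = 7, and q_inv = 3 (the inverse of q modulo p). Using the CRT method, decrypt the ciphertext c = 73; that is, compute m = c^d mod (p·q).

m₁ = c^(d_p) mod p: c ≡ 16 (mod 19), and 16^13 mod 19 = 5.
m₂ = c^(d_q) mod q: c ≡ 8 (mod 13), and 8^7 mod 13 = 5.
h = q_inv·(m₁ − m₂) mod p = 3·(5 − 5) mod 19 = 0.
m = m₂ + h·q = 5 + 0·13 = 5.

5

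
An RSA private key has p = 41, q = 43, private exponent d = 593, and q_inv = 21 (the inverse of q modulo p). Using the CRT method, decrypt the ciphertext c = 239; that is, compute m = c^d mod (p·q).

873

d_p = d mod (p−1) = 593 mod 40 = 33; d_q = d mod (q−1) = 5.
m₁ = c^(d_p) mod p: c ≡ 34 (mod 41), and 34^33 mod 41 = 12.
m₂ = c^(d_q) mod q: c ≡ 24 (mod 43), and 24^5 mod 43 = 13.
h = q_inv·(m₁ − m₂) mod p = 21·(12 − 13) mod 41 = 20.
m = m₂ + h·q = 13 + 20·43 = 873.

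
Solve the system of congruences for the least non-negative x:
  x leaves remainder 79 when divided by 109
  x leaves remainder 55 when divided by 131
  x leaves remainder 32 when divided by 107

329913

From x ≡ 79 (mod 109) write x = 79 + 109t. Substituting into x ≡ 55 (mod 131) gives 109t ≡ 107 (mod 131), and since 109⁻¹ ≡ 125 (mod 131), t ≡ 13. Hence x ≡ 79 + 109·13 = 1496 (mod 14279).
From x ≡ 1496 (mod 14279) write x = 1496 + 14279t. Substituting into x ≡ 32 (mod 107) gives 14279t ≡ 34 (mod 107), and since 48⁻¹ ≡ 29 (mod 107), t ≡ 23. Hence x ≡ 1496 + 14279·23 = 329913 (mod 1527853).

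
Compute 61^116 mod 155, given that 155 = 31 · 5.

1

Mod 31: 61 ≡ 30; by Fermat, exponent reduces to 116 mod 30 = 26; 30^26 ≡ 1 (mod 31).
Mod 5: 61 ≡ 1; since 4 | 116, by Fermat 1^116 ≡ 1 (mod 5).
Combine by CRT: x ≡ 1 (mod 31), x ≡ 1 (mod 5) ⇒ x ≡ 1 (mod 155).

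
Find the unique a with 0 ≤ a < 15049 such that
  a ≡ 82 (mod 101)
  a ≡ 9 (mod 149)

13717

From a ≡ 82 (mod 101) write a = 82 + 101t. Substituting into a ≡ 9 (mod 149) gives 101t ≡ 76 (mod 149), and since 101⁻¹ ≡ 90 (mod 149), t ≡ 135. Hence a ≡ 82 + 101·135 = 13717 (mod 15049).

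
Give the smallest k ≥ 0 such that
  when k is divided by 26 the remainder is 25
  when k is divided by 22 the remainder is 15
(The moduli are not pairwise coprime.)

Combine the congruences pairwise.
gcd(26, 22) = 2 and 2 | (15 − 25), so the pair is consistent; merging gives k ≡ 103 (mod 286), where 286 = lcm(26, 22).
The solution is unique modulo lcm(26, 22) = 286.

103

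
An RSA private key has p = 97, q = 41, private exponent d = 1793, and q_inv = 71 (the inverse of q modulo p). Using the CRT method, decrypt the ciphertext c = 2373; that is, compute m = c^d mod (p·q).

d_p = d mod (p−1) = 1793 mod 96 = 65; d_q = d mod (q−1) = 33.
m₁ = c^(d_p) mod p: c ≡ 45 (mod 97), and 45^65 mod 97 = 45.
m₂ = c^(d_q) mod q: c ≡ 36 (mod 41), and 36^33 mod 41 = 2.
h = q_inv·(m₁ − m₂) mod p = 71·(45 − 2) mod 97 = 46.
m = m₂ + h·q = 2 + 46·41 = 1888.

1888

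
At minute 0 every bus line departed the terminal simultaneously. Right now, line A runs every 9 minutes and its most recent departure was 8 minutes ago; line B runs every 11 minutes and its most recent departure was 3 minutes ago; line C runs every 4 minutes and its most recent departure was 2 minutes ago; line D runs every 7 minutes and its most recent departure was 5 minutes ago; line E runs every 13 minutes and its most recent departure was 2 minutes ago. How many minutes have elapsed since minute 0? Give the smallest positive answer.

From t ≡ 8 (mod 9) write t = 8 + 9s. Substituting into t ≡ 3 (mod 11) gives 9s ≡ 6 (mod 11), and since 9⁻¹ ≡ 5 (mod 11), s ≡ 8. Hence t ≡ 8 + 9·8 = 80 (mod 99).
From t ≡ 80 (mod 99) write t = 80 + 99s. Substituting into t ≡ 2 (mod 4) gives 99s ≡ 2 (mod 4), and since 3⁻¹ ≡ 3 (mod 4), s ≡ 2. Hence t ≡ 80 + 99·2 = 278 (mod 396).
From t ≡ 278 (mod 396) write t = 278 + 396s. Substituting into t ≡ 5 (mod 7) gives 396s ≡ 0 (mod 7), and since 4⁻¹ ≡ 2 (mod 7), s ≡ 0. Hence t ≡ 278 + 396·0 = 278 (mod 2772).
From t ≡ 278 (mod 2772) write t = 278 + 2772s. Substituting into t ≡ 2 (mod 13) gives 2772s ≡ 10 (mod 13), and since 3⁻¹ ≡ 9 (mod 13), s ≡ 12. Hence t ≡ 278 + 2772·12 = 33542 (mod 36036).

33542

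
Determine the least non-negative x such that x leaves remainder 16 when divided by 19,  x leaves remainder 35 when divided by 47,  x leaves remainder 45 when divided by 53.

10751

Combine the congruences pairwise.
From x ≡ 16 (mod 19) write x = 16 + 19t. Substituting into x ≡ 35 (mod 47) gives 19t ≡ 19 (mod 47), and since 19⁻¹ ≡ 5 (mod 47), t ≡ 1. Hence x ≡ 16 + 19·1 = 35 (mod 893).
From x ≡ 35 (mod 893) write x = 35 + 893t. Substituting into x ≡ 45 (mod 53) gives 893t ≡ 10 (mod 53), and since 45⁻¹ ≡ 33 (mod 53), t ≡ 12. Hence x ≡ 35 + 893·12 = 10751 (mod 47329).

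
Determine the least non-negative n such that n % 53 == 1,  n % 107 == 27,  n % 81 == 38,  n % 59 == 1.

13080242

From n ≡ 1 (mod 53) write n = 1 + 53t. Substituting into n ≡ 27 (mod 107) gives 53t ≡ 26 (mod 107), and since 53⁻¹ ≡ 105 (mod 107), t ≡ 55. Hence n ≡ 1 + 53·55 = 2916 (mod 5671).
From n ≡ 2916 (mod 5671) write n = 2916 + 5671t. Substituting into n ≡ 38 (mod 81) gives 5671t ≡ 38 (mod 81), and since 1⁻¹ ≡ 1 (mod 81), t ≡ 38. Hence n ≡ 2916 + 5671·38 = 218414 (mod 459351).
From n ≡ 218414 (mod 459351) write n = 218414 + 459351t. Substituting into n ≡ 1 (mod 59) gives 459351t ≡ 5 (mod 59), and since 36⁻¹ ≡ 41 (mod 59), t ≡ 28. Hence n ≡ 218414 + 459351·28 = 13080242 (mod 27101709).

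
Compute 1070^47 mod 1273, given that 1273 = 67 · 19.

Mod 67: 1070 ≡ 65; 65^47 ≡ 36 (mod 67).
Mod 19: 1070 ≡ 6; by Fermat, exponent reduces to 47 mod 18 = 11; 6^11 ≡ 17 (mod 19).
Combine by CRT: x ≡ 36 (mod 67), x ≡ 17 (mod 19) ⇒ x ≡ 36 (mod 1273).

36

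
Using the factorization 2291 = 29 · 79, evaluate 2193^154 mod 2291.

1652

Mod 29: 2193 ≡ 18; by Fermat, exponent reduces to 154 mod 28 = 14; 18^14 ≡ 28 (mod 29).
Mod 79: 2193 ≡ 60; by Fermat, exponent reduces to 154 mod 78 = 76; 60^76 ≡ 72 (mod 79).
Combine by CRT: x ≡ 28 (mod 29), x ≡ 72 (mod 79) ⇒ x ≡ 1652 (mod 2291).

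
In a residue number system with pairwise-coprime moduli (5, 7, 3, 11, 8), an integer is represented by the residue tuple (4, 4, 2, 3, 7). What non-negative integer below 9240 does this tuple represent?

The moduli are pairwise coprime; N = 5·7·3·11·8 = 9240.
N/5 = 1848; 1848 ≡ 3 (mod 5); 3·2 ≡ 1, so inverse 2.
N/7 = 1320; 1320 ≡ 4 (mod 7); 4·2 ≡ 1, so inverse 2.
N/3 = 3080; 3080 ≡ 2 (mod 3); 2·2 ≡ 1, so inverse 2.
N/11 = 840; 840 ≡ 4 (mod 11); 4·3 ≡ 1, so inverse 3.
N/8 = 1155; 1155 ≡ 3 (mod 8); 3·3 ≡ 1, so inverse 3.
x ≡ 4·1848·2 + 4·1320·2 + 2·3080·2 + 3·840·3 + 7·1155·3 = 69479.
69479 mod 9240 = 4799.

4799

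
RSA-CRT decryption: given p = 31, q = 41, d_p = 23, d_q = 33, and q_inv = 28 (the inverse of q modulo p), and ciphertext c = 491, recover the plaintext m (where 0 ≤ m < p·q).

m₁ = c^(d_p) mod p: c ≡ 26 (mod 31), and 26^23 mod 31 = 6.
m₂ = c^(d_q) mod q: c ≡ 40 (mod 41), and 40^33 mod 41 = 40.
h = q_inv·(m₁ − m₂) mod p = 28·(6 − 40) mod 31 = 9.
m = m₂ + h·q = 40 + 9·41 = 409.

409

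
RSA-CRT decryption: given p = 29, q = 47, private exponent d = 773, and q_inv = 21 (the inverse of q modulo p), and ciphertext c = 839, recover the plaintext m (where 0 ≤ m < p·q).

530

d_p = d mod (p−1) = 773 mod 28 = 17; d_q = d mod (q−1) = 37.
m₁ = c^(d_p) mod p: c ≡ 27 (mod 29), and 27^17 mod 29 = 8.
m₂ = c^(d_q) mod q: c ≡ 40 (mod 47), and 40^37 mod 47 = 13.
h = q_inv·(m₁ − m₂) mod p = 21·(8 − 13) mod 29 = 11.
m = m₂ + h·q = 13 + 11·47 = 530.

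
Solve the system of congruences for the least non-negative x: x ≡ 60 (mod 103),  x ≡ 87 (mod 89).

2223

From x ≡ 60 (mod 103) write x = 60 + 103t. Substituting into x ≡ 87 (mod 89) gives 103t ≡ 27 (mod 89), and since 14⁻¹ ≡ 70 (mod 89), t ≡ 21. Hence x ≡ 60 + 103·21 = 2223 (mod 9167).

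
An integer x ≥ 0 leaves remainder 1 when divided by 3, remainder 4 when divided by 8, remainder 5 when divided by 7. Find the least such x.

124

Combine the congruences pairwise.
From x ≡ 1 (mod 3) write x = 1 + 3t. Substituting into x ≡ 4 (mod 8) gives 3t ≡ 3 (mod 8), and since 3⁻¹ ≡ 3 (mod 8), t ≡ 1. Hence x ≡ 1 + 3·1 = 4 (mod 24).
From x ≡ 4 (mod 24) write x = 4 + 24t. Substituting into x ≡ 5 (mod 7) gives 24t ≡ 1 (mod 7), and since 3⁻¹ ≡ 5 (mod 7), t ≡ 5. Hence x ≡ 4 + 24·5 = 124 (mod 168).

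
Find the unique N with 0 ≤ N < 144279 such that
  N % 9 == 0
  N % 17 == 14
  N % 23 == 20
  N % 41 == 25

82107

From N ≡ 0 (mod 9) write N = 0 + 9t. Substituting into N ≡ 14 (mod 17) gives 9t ≡ 14 (mod 17), and since 9⁻¹ ≡ 2 (mod 17), t ≡ 11. Hence N ≡ 0 + 9·11 = 99 (mod 153).
From N ≡ 99 (mod 153) write N = 99 + 153t. Substituting into N ≡ 20 (mod 23) gives 153t ≡ 13 (mod 23), and since 15⁻¹ ≡ 20 (mod 23), t ≡ 7. Hence N ≡ 99 + 153·7 = 1170 (mod 3519).
From N ≡ 1170 (mod 3519) write N = 1170 + 3519t. Substituting into N ≡ 25 (mod 41) gives 3519t ≡ 3 (mod 41), and since 34⁻¹ ≡ 35 (mod 41), t ≡ 23. Hence N ≡ 1170 + 3519·23 = 82107 (mod 144279).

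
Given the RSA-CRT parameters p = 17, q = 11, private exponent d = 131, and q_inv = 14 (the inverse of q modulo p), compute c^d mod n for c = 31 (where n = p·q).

75

d_p = d mod (p−1) = 131 mod 16 = 3; d_q = d mod (q−1) = 1.
m₁ = c^(d_p) mod p: c ≡ 14 (mod 17), and 14^3 mod 17 = 7.
m₂ = c^(d_q) mod q: c ≡ 9 (mod 11), and 9^1 mod 11 = 9.
h = q_inv·(m₁ − m₂) mod p = 14·(7 − 9) mod 17 = 6.
m = m₂ + h·q = 9 + 6·11 = 75.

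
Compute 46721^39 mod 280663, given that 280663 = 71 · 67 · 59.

Mod 71: 46721 ≡ 3; 3^39 ≡ 10 (mod 71).
Mod 67: 46721 ≡ 22; 22^39 ≡ 25 (mod 67).
Mod 59: 46721 ≡ 52; 52^39 ≡ 54 (mod 59).
Combine by CRT: x ≡ 10 (mod 71), x ≡ 25 (mod 67), x ≡ 54 (mod 59) ⇒ x ≡ 32386 (mod 280663).

32386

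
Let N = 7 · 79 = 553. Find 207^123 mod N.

8

Mod 7: 207 ≡ 4; by Fermat, exponent reduces to 123 mod 6 = 3; 4^3 ≡ 1 (mod 7).
Mod 79: 207 ≡ 49; by Fermat, exponent reduces to 123 mod 78 = 45; 49^45 ≡ 8 (mod 79).
Combine by CRT: x ≡ 1 (mod 7), x ≡ 8 (mod 79) ⇒ x ≡ 8 (mod 553).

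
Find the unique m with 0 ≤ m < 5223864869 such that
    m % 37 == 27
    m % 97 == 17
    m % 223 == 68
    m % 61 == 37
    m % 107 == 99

5160859409

The moduli are pairwise coprime; N = 37·97·223·61·107 = 5223864869.
N/37 = 141185537; 141185537 ≡ 12 (mod 37); 12·34 ≡ 1, so inverse 34.
N/97 = 53854277; 53854277 ≡ 71 (mod 97); 71·41 ≡ 1, so inverse 41.
N/223 = 23425403; 23425403 ≡ 145 (mod 223); 145·20 ≡ 1, so inverse 20.
N/61 = 85637129; 85637129 ≡ 22 (mod 61); 22·25 ≡ 1, so inverse 25.
N/107 = 48821167; 48821167 ≡ 63 (mod 107); 63·17 ≡ 1, so inverse 17.
m ≡ 27·141185537·34 + 17·53854277·41 + 68·23425403·20 + 37·85637129·25 + 99·48821167·17 = 360383670501.
360383670501 mod 5223864869 = 5160859409.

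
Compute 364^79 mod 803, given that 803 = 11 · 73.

364

Mod 11: 364 ≡ 1; by Fermat, exponent reduces to 79 mod 10 = 9; 1^9 ≡ 1 (mod 11).
Mod 73: 364 ≡ 72; by Fermat, exponent reduces to 79 mod 72 = 7; 72^7 ≡ 72 (mod 73).
Combine by CRT: x ≡ 1 (mod 11), x ≡ 72 (mod 73) ⇒ x ≡ 364 (mod 803).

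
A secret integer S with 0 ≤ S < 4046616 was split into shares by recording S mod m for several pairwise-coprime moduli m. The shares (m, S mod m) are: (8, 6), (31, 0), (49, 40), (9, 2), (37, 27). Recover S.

950150

The moduli are pairwise coprime; N = 8·31·49·9·37 = 4046616.
N/8 = 505827; 505827 ≡ 3 (mod 8); 3·3 ≡ 1, so inverse 3.
N/31 = 130536; 130536 ≡ 26 (mod 31); 26·6 ≡ 1, so inverse 6.
N/49 = 82584; 82584 ≡ 19 (mod 49); 19·31 ≡ 1, so inverse 31.
N/9 = 449624; 449624 ≡ 2 (mod 9); 2·5 ≡ 1, so inverse 5.
N/37 = 109368; 109368 ≡ 33 (mod 37); 33·9 ≡ 1, so inverse 9.
S ≡ 6·505827·3 + 0·130536·6 + 40·82584·31 + 2·449624·5 + 27·109368·9 = 142581710.
142581710 mod 4046616 = 950150.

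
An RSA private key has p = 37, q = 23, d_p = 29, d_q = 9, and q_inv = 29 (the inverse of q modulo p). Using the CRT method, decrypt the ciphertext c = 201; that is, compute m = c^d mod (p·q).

145

m₁ = c^(d_p) mod p: c ≡ 16 (mod 37), and 16^29 mod 37 = 34.
m₂ = c^(d_q) mod q: c ≡ 17 (mod 23), and 17^9 mod 23 = 7.
h = q_inv·(m₁ − m₂) mod p = 29·(34 − 7) mod 37 = 6.
m = m₂ + h·q = 7 + 6·23 = 145.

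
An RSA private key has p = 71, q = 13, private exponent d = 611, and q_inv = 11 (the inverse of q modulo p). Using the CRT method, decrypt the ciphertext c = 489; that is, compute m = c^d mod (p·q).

44

d_p = d mod (p−1) = 611 mod 70 = 51; d_q = d mod (q−1) = 11.
m₁ = c^(d_p) mod p: c ≡ 63 (mod 71), and 63^51 mod 71 = 44.
m₂ = c^(d_q) mod q: c ≡ 8 (mod 13), and 8^11 mod 13 = 5.
h = q_inv·(m₁ − m₂) mod p = 11·(44 − 5) mod 71 = 3.
m = m₂ + h·q = 5 + 3·13 = 44.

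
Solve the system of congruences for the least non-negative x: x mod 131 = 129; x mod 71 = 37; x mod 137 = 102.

566049

Combine the congruences pairwise.
From x ≡ 129 (mod 131) write x = 129 + 131t. Substituting into x ≡ 37 (mod 71) gives 131t ≡ 50 (mod 71), and since 60⁻¹ ≡ 58 (mod 71), t ≡ 60. Hence x ≡ 129 + 131·60 = 7989 (mod 9301).
From x ≡ 7989 (mod 9301) write x = 7989 + 9301t. Substituting into x ≡ 102 (mod 137) gives 9301t ≡ 59 (mod 137), and since 122⁻¹ ≡ 73 (mod 137), t ≡ 60. Hence x ≡ 7989 + 9301·60 = 566049 (mod 1274237).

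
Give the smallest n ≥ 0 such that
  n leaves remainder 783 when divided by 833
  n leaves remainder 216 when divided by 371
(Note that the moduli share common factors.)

Combine the congruences pairwise.
gcd(833, 371) = 7 and 7 | (216 − 783), so the pair is consistent; merging gives n ≡ 5781 (mod 44149), where 44149 = lcm(833, 371).
The solution is unique modulo lcm(833, 371) = 44149.

5781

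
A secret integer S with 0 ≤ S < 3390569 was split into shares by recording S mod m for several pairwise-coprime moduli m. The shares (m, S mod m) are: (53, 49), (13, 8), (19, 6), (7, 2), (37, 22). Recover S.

The moduli are pairwise coprime; N = 53·13·19·7·37 = 3390569.
N/53 = 63973; 63973 ≡ 2 (mod 53); 2·27 ≡ 1, so inverse 27.
N/13 = 260813; 260813 ≡ 7 (mod 13); 7·2 ≡ 1, so inverse 2.
N/19 = 178451; 178451 ≡ 3 (mod 19); 3·13 ≡ 1, so inverse 13.
N/7 = 484367; 484367 ≡ 2 (mod 7); 2·4 ≡ 1, so inverse 4.
N/37 = 91637; 91637 ≡ 25 (mod 37); 25·3 ≡ 1, so inverse 3.
S ≡ 49·63973·27 + 8·260813·2 + 6·178451·13 + 2·484367·4 + 22·91637·3 = 112651443.
112651443 mod 3390569 = 762666.

762666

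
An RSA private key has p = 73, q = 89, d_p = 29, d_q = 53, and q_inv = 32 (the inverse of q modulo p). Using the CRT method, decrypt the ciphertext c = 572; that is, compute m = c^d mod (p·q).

m₁ = c^(d_p) mod p: c ≡ 61 (mod 73), and 61^29 mod 73 = 54.
m₂ = c^(d_q) mod q: c ≡ 38 (mod 89), and 38^53 mod 89 = 35.
h = q_inv·(m₁ − m₂) mod p = 32·(54 − 35) mod 73 = 24.
m = m₂ + h·q = 35 + 24·89 = 2171.

2171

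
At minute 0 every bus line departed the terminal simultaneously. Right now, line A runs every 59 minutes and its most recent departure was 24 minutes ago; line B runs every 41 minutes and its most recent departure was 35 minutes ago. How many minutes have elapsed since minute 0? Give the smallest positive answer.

732

From t ≡ 24 (mod 59) write t = 24 + 59s. Substituting into t ≡ 35 (mod 41) gives 59s ≡ 11 (mod 41), and since 18⁻¹ ≡ 16 (mod 41), s ≡ 12. Hence t ≡ 24 + 59·12 = 732 (mod 2419).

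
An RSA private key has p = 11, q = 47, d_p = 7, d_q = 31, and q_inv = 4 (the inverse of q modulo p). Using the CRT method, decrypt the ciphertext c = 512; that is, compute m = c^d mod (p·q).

8

m₁ = c^(d_p) mod p: c ≡ 6 (mod 11), and 6^7 mod 11 = 8.
m₂ = c^(d_q) mod q: c ≡ 42 (mod 47), and 42^31 mod 47 = 8.
h = q_inv·(m₁ − m₂) mod p = 4·(8 − 8) mod 11 = 0.
m = m₂ + h·q = 8 + 0·47 = 8.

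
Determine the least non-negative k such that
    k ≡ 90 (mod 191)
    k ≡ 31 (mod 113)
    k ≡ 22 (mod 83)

948214

Combine the congruences pairwise.
From k ≡ 90 (mod 191) write k = 90 + 191t. Substituting into k ≡ 31 (mod 113) gives 191t ≡ 54 (mod 113), and since 78⁻¹ ≡ 71 (mod 113), t ≡ 105. Hence k ≡ 90 + 191·105 = 20145 (mod 21583).
From k ≡ 20145 (mod 21583) write k = 20145 + 21583t. Substituting into k ≡ 22 (mod 83) gives 21583t ≡ 46 (mod 83), and since 3⁻¹ ≡ 28 (mod 83), t ≡ 43. Hence k ≡ 20145 + 21583·43 = 948214 (mod 1791389).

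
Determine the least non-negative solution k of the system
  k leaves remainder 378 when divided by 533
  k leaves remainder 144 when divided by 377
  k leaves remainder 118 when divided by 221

Combine the congruences pairwise.
gcd(533, 377) = 13 and 13 | (144 − 378), so the pair is consistent; merging gives k ≡ 7307 (mod 15457), where 15457 = lcm(533, 377).
gcd(15457, 221) = 13 and 13 | (118 − 7307), so the pair is consistent; merging gives k ≡ 146420 (mod 262769), where 262769 = lcm(15457, 221).
The solution is unique modulo lcm(533, 377, 221) = 262769.

146420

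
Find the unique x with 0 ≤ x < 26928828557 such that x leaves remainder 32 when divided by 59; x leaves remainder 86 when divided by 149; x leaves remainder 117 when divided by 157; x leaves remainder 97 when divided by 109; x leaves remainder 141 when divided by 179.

3067649336

Combine the congruences pairwise.
From x ≡ 32 (mod 59) write x = 32 + 59t. Substituting into x ≡ 86 (mod 149) gives 59t ≡ 54 (mod 149), and since 59⁻¹ ≡ 48 (mod 149), t ≡ 59. Hence x ≡ 32 + 59·59 = 3513 (mod 8791).
From x ≡ 3513 (mod 8791) write x = 3513 + 8791t. Substituting into x ≡ 117 (mod 157) gives 8791t ≡ 58 (mod 157), and since 156⁻¹ ≡ 156 (mod 157), t ≡ 99. Hence x ≡ 3513 + 8791·99 = 873822 (mod 1380187).
From x ≡ 873822 (mod 1380187) write x = 873822 + 1380187t. Substituting into x ≡ 97 (mod 109) gives 1380187t ≡ 19 (mod 109), and since 29⁻¹ ≡ 94 (mod 109), t ≡ 42. Hence x ≡ 873822 + 1380187·42 = 58841676 (mod 150440383).
From x ≡ 58841676 (mod 150440383) write x = 58841676 + 150440383t. Substituting into x ≡ 141 (mod 179) gives 150440383t ≡ 61 (mod 179), and since 12⁻¹ ≡ 15 (mod 179), t ≡ 20. Hence x ≡ 58841676 + 150440383·20 = 3067649336 (mod 26928828557).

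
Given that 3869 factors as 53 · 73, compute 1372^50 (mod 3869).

1406

Mod 53: 1372 ≡ 47; 47^50 ≡ 28 (mod 53).
Mod 73: 1372 ≡ 58; 58^50 ≡ 19 (mod 73).
Combine by CRT: x ≡ 28 (mod 53), x ≡ 19 (mod 73) ⇒ x ≡ 1406 (mod 3869).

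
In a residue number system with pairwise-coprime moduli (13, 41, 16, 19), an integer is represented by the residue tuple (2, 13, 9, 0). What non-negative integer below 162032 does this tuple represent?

123177

The moduli are pairwise coprime; N = 13·41·16·19 = 162032.
N/13 = 12464; 12464 ≡ 10 (mod 13); 10·4 ≡ 1, so inverse 4.
N/41 = 3952; 3952 ≡ 16 (mod 41); 16·18 ≡ 1, so inverse 18.
N/16 = 10127; 10127 ≡ 15 (mod 16); 15·15 ≡ 1, so inverse 15.
N/19 = 8528; 8528 ≡ 16 (mod 19); 16·6 ≡ 1, so inverse 6.
x ≡ 2·12464·4 + 13·3952·18 + 9·10127·15 + 0·8528·6 = 2391625.
2391625 mod 162032 = 123177.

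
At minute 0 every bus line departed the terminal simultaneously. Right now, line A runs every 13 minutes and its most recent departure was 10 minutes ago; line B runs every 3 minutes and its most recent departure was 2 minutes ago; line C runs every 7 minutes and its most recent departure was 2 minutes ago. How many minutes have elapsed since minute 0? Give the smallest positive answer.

The moduli are pairwise coprime; N = 13·3·7 = 273.
N/13 = 21; 21 ≡ 8 (mod 13); 8·5 ≡ 1, so inverse 5.
N/3 = 91; 91 ≡ 1 (mod 3), inverse 1.
N/7 = 39; 39 ≡ 4 (mod 7); 4·2 ≡ 1, so inverse 2.
t ≡ 10·21·5 + 2·91·1 + 2·39·2 = 1388.
1388 mod 273 = 23.

23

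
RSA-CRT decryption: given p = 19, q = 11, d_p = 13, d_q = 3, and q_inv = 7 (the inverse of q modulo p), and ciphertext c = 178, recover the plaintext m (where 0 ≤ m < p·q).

140

m₁ = c^(d_p) mod p: c ≡ 7 (mod 19), and 7^13 mod 19 = 7.
m₂ = c^(d_q) mod q: c ≡ 2 (mod 11), and 2^3 mod 11 = 8.
h = q_inv·(m₁ − m₂) mod p = 7·(7 − 8) mod 19 = 12.
m = m₂ + h·q = 8 + 12·11 = 140.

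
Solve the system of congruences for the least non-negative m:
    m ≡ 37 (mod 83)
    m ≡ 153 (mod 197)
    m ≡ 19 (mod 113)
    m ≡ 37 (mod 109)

174353821

From m ≡ 37 (mod 83) write m = 37 + 83t. Substituting into m ≡ 153 (mod 197) gives 83t ≡ 116 (mod 197), and since 83⁻¹ ≡ 19 (mod 197), t ≡ 37. Hence m ≡ 37 + 83·37 = 3108 (mod 16351).
From m ≡ 3108 (mod 16351) write m = 3108 + 16351t. Substituting into m ≡ 19 (mod 113) gives 16351t ≡ 75 (mod 113), and since 79⁻¹ ≡ 103 (mod 113), t ≡ 41. Hence m ≡ 3108 + 16351·41 = 673499 (mod 1847663).
From m ≡ 673499 (mod 1847663) write m = 673499 + 1847663t. Substituting into m ≡ 37 (mod 109) gives 1847663t ≡ 49 (mod 109), and since 4⁻¹ ≡ 82 (mod 109), t ≡ 94. Hence m ≡ 673499 + 1847663·94 = 174353821 (mod 201395267).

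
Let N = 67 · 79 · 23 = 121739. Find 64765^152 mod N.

Mod 67: 64765 ≡ 43; by Fermat, exponent reduces to 152 mod 66 = 20; 43^20 ≡ 62 (mod 67).
Mod 79: 64765 ≡ 64; by Fermat, exponent reduces to 152 mod 78 = 74; 64^74 ≡ 62 (mod 79).
Mod 23: 64765 ≡ 20; by Fermat, exponent reduces to 152 mod 22 = 20; 20^20 ≡ 18 (mod 23).
Combine by CRT: x ≡ 62 (mod 67), x ≡ 62 (mod 79), x ≡ 18 (mod 23) ⇒ x ≡ 84750 (mod 121739).

84750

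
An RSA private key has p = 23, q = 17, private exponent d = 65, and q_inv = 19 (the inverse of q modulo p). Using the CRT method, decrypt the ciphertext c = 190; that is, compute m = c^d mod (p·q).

326

d_p = d mod (p−1) = 65 mod 22 = 21; d_q = d mod (q−1) = 1.
m₁ = c^(d_p) mod p: c ≡ 6 (mod 23), and 6^21 mod 23 = 4.
m₂ = c^(d_q) mod q: c ≡ 3 (mod 17), and 3^1 mod 17 = 3.
h = q_inv·(m₁ − m₂) mod p = 19·(4 − 3) mod 23 = 19.
m = m₂ + h·q = 3 + 19·17 = 326.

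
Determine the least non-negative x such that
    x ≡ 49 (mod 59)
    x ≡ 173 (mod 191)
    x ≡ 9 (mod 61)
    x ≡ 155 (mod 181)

5489704

The moduli are pairwise coprime; N = 59·191·61·181 = 124421029.
N/59 = 2108831; 2108831 ≡ 53 (mod 59); 53·49 ≡ 1, so inverse 49.
N/191 = 651419; 651419 ≡ 109 (mod 191); 109·184 ≡ 1, so inverse 184.
N/61 = 2039689; 2039689 ≡ 32 (mod 61); 32·21 ≡ 1, so inverse 21.
N/181 = 687409; 687409 ≡ 152 (mod 181); 152·156 ≡ 1, so inverse 156.
x ≡ 49·2108831·49 + 173·651419·184 + 9·2039689·21 + 155·687409·156 = 42806323680.
42806323680 mod 124421029 = 5489704.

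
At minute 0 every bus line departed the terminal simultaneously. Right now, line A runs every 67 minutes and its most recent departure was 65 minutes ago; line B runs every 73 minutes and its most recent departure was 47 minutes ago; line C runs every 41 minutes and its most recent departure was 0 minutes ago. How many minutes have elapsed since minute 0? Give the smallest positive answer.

58958

From t ≡ 65 (mod 67) write t = 65 + 67s. Substituting into t ≡ 47 (mod 73) gives 67s ≡ 55 (mod 73), and since 67⁻¹ ≡ 12 (mod 73), s ≡ 3. Hence t ≡ 65 + 67·3 = 266 (mod 4891).
From t ≡ 266 (mod 4891) write t = 266 + 4891s. Substituting into t ≡ 0 (mod 41) gives 4891s ≡ 21 (mod 41), and since 12⁻¹ ≡ 24 (mod 41), s ≡ 12. Hence t ≡ 266 + 4891·12 = 58958 (mod 200531).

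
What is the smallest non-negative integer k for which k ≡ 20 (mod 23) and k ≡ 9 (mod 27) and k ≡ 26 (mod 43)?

From k ≡ 20 (mod 23) write k = 20 + 23t. Substituting into k ≡ 9 (mod 27) gives 23t ≡ 16 (mod 27), and since 23⁻¹ ≡ 20 (mod 27), t ≡ 23. Hence k ≡ 20 + 23·23 = 549 (mod 621).
From k ≡ 549 (mod 621) write k = 549 + 621t. Substituting into k ≡ 26 (mod 43) gives 621t ≡ 36 (mod 43), and since 19⁻¹ ≡ 34 (mod 43), t ≡ 20. Hence k ≡ 549 + 621·20 = 12969 (mod 26703).

12969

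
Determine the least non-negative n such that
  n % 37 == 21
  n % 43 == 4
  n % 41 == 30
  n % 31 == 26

1890499

The moduli are pairwise coprime; M = 37·43·41·31 = 2022161.
M/37 = 54653; 54653 ≡ 4 (mod 37); 4·28 ≡ 1, so inverse 28.
M/43 = 47027; 47027 ≡ 28 (mod 43); 28·20 ≡ 1, so inverse 20.
M/41 = 49321; 49321 ≡ 39 (mod 41); 39·20 ≡ 1, so inverse 20.
M/31 = 65231; 65231 ≡ 7 (mod 31); 7·9 ≡ 1, so inverse 9.
n ≡ 21·54653·28 + 4·47027·20 + 30·49321·20 + 26·65231·9 = 80754778.
80754778 mod 2022161 = 1890499.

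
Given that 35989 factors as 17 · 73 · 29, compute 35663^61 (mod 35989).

Mod 17: 35663 ≡ 14; by Fermat, exponent reduces to 61 mod 16 = 13; 14^13 ≡ 5 (mod 17).
Mod 73: 35663 ≡ 39; 39^61 ≡ 59 (mod 73).
Mod 29: 35663 ≡ 22; by Fermat, exponent reduces to 61 mod 28 = 5; 22^5 ≡ 13 (mod 29).
Combine by CRT: x ≡ 5 (mod 17), x ≡ 59 (mod 73), x ≡ 13 (mod 29) ⇒ x ≡ 20864 (mod 35989).

20864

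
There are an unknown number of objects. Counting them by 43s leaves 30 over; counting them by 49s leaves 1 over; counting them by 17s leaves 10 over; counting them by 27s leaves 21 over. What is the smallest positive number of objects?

396705

The moduli are pairwise coprime; M = 43·49·17·27 = 967113.
M/43 = 22491; 22491 ≡ 2 (mod 43); 2·22 ≡ 1, so inverse 22.
M/49 = 19737; 19737 ≡ 39 (mod 49); 39·44 ≡ 1, so inverse 44.
M/17 = 56889; 56889 ≡ 7 (mod 17); 7·5 ≡ 1, so inverse 5.
M/27 = 35819; 35819 ≡ 17 (mod 27); 17·8 ≡ 1, so inverse 8.
N ≡ 30·22491·22 + 1·19737·44 + 10·56889·5 + 21·35819·8 = 24574530.
24574530 mod 967113 = 396705.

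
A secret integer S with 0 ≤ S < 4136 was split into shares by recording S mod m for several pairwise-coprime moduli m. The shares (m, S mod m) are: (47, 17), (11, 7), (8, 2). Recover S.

The moduli are pairwise coprime; N = 47·11·8 = 4136.
N/47 = 88; 88 ≡ 41 (mod 47); 41·39 ≡ 1, so inverse 39.
N/11 = 376; 376 ≡ 2 (mod 11); 2·6 ≡ 1, so inverse 6.
N/8 = 517; 517 ≡ 5 (mod 8); 5·5 ≡ 1, so inverse 5.
S ≡ 17·88·39 + 7·376·6 + 2·517·5 = 79306.
79306 mod 4136 = 722.

722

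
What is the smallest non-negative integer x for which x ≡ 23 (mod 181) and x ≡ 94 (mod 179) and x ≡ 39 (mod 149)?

The moduli are pairwise coprime; N = 181·179·149 = 4827451.
N/181 = 26671; 26671 ≡ 64 (mod 181); 64·99 ≡ 1, so inverse 99.
N/179 = 26969; 26969 ≡ 119 (mod 179); 119·176 ≡ 1, so inverse 176.
N/149 = 32399; 32399 ≡ 66 (mod 149); 66·70 ≡ 1, so inverse 70.
x ≡ 23·26671·99 + 94·26969·176 + 39·32399·70 = 595354273.
595354273 mod 4827451 = 1577800.

1577800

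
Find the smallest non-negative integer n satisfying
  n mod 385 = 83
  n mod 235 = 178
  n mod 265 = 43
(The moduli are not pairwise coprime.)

605303

Combine the congruences pairwise.
gcd(385, 235) = 5 and 5 | (178 − 83), so the pair is consistent; merging gives n ≡ 8168 (mod 18095), where 18095 = lcm(385, 235).
gcd(18095, 265) = 5 and 5 | (43 − 8168), so the pair is consistent; merging gives n ≡ 605303 (mod 959035), where 959035 = lcm(18095, 265).
The solution is unique modulo lcm(385, 235, 265) = 959035.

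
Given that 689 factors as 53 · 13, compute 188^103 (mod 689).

488

Mod 53: 188 ≡ 29; by Fermat, exponent reduces to 103 mod 52 = 51; 29^51 ≡ 11 (mod 53).
Mod 13: 188 ≡ 6; by Fermat, exponent reduces to 103 mod 12 = 7; 6^7 ≡ 7 (mod 13).
Combine by CRT: x ≡ 11 (mod 53), x ≡ 7 (mod 13) ⇒ x ≡ 488 (mod 689).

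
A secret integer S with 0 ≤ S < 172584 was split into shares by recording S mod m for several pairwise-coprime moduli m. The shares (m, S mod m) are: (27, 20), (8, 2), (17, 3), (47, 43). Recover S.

Combine the congruences pairwise.
From S ≡ 20 (mod 27) write S = 20 + 27t. Substituting into S ≡ 2 (mod 8) gives 27t ≡ 6 (mod 8), and since 3⁻¹ ≡ 3 (mod 8), t ≡ 2. Hence S ≡ 20 + 27·2 = 74 (mod 216).
From S ≡ 74 (mod 216) write S = 74 + 216t. Substituting into S ≡ 3 (mod 17) gives 216t ≡ 14 (mod 17), and since 12⁻¹ ≡ 10 (mod 17), t ≡ 4. Hence S ≡ 74 + 216·4 = 938 (mod 3672).
From S ≡ 938 (mod 3672) write S = 938 + 3672t. Substituting into S ≡ 43 (mod 47) gives 3672t ≡ 45 (mod 47), and since 6⁻¹ ≡ 8 (mod 47), t ≡ 31. Hence S ≡ 938 + 3672·31 = 114770 (mod 172584).

114770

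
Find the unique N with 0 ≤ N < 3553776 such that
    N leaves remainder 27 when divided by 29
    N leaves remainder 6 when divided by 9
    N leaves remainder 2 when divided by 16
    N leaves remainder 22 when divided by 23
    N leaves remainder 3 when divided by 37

114

Combine the congruences pairwise.
From N ≡ 27 (mod 29) write N = 27 + 29t. Substituting into N ≡ 6 (mod 9) gives 29t ≡ 6 (mod 9), and since 2⁻¹ ≡ 5 (mod 9), t ≡ 3. Hence N ≡ 27 + 29·3 = 114 (mod 261).
From N ≡ 114 (mod 261) write N = 114 + 261t. Substituting into N ≡ 2 (mod 16) gives 261t ≡ 0 (mod 16), and since 5⁻¹ ≡ 13 (mod 16), t ≡ 0. Hence N ≡ 114 + 261·0 = 114 (mod 4176).
From N ≡ 114 (mod 4176) write N = 114 + 4176t. Substituting into N ≡ 22 (mod 23) gives 4176t ≡ 0 (mod 23), and since 13⁻¹ ≡ 16 (mod 23), t ≡ 0. Hence N ≡ 114 + 4176·0 = 114 (mod 96048).
From N ≡ 114 (mod 96048) write N = 114 + 96048t. Substituting into N ≡ 3 (mod 37) gives 96048t ≡ 0 (mod 37), and since 33⁻¹ ≡ 9 (mod 37), t ≡ 0. Hence N ≡ 114 + 96048·0 = 114 (mod 3553776).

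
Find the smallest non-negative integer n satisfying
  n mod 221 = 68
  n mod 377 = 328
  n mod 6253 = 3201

828597

Combine the congruences pairwise.
gcd(221, 377) = 13 and 13 | (328 − 68), so the pair is consistent; merging gives n ≡ 1836 (mod 6409), where 6409 = lcm(221, 377).
gcd(6409, 6253) = 13 and 13 | (3201 − 1836), so the pair is consistent; merging gives n ≡ 828597 (mod 3082729), where 3082729 = lcm(6409, 6253).
The solution is unique modulo lcm(221, 377, 6253) = 3082729.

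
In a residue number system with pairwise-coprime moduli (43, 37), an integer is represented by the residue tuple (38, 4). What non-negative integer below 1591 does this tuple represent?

From x ≡ 38 (mod 43) write x = 38 + 43t. Substituting into x ≡ 4 (mod 37) gives 43t ≡ 3 (mod 37), and since 6⁻¹ ≡ 31 (mod 37), t ≡ 19. Hence x ≡ 38 + 43·19 = 855 (mod 1591).

855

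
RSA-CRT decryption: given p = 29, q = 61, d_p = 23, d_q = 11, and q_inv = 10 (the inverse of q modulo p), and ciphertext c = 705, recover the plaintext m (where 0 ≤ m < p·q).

644

m₁ = c^(d_p) mod p: c ≡ 9 (mod 29), and 9^23 mod 29 = 6.
m₂ = c^(d_q) mod q: c ≡ 34 (mod 61), and 34^11 mod 61 = 34.
h = q_inv·(m₁ − m₂) mod p = 10·(6 − 34) mod 29 = 10.
m = m₂ + h·q = 34 + 10·61 = 644.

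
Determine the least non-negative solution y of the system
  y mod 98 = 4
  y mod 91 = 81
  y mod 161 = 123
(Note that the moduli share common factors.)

Combine the congruences pairwise.
gcd(98, 91) = 7 and 7 | (81 − 4), so the pair is consistent; merging gives y ≡ 1082 (mod 1274), where 1274 = lcm(98, 91).
gcd(1274, 161) = 7 and 7 | (123 − 1082), so the pair is consistent; merging gives y ≡ 15096 (mod 29302), where 29302 = lcm(1274, 161).
The solution is unique modulo lcm(98, 91, 161) = 29302.

15096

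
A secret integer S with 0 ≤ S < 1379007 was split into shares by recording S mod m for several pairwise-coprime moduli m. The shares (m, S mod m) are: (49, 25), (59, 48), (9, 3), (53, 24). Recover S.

The moduli are pairwise coprime; N = 49·59·9·53 = 1379007.
N/49 = 28143; 28143 ≡ 17 (mod 49); 17·26 ≡ 1, so inverse 26.
N/59 = 23373; 23373 ≡ 9 (mod 59); 9·46 ≡ 1, so inverse 46.
N/9 = 153223; 153223 ≡ 7 (mod 9); 7·4 ≡ 1, so inverse 4.
N/53 = 26019; 26019 ≡ 49 (mod 53); 49·13 ≡ 1, so inverse 13.
S ≡ 25·28143·26 + 48·23373·46 + 3·153223·4 + 24·26019·13 = 79857138.
79857138 mod 1379007 = 1253739.

1253739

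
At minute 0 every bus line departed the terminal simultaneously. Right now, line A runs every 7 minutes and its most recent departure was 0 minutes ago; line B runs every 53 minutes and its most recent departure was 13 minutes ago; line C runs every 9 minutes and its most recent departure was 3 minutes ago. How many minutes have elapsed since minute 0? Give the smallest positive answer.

From t ≡ 0 (mod 7) write t = 0 + 7s. Substituting into t ≡ 13 (mod 53) gives 7s ≡ 13 (mod 53), and since 7⁻¹ ≡ 38 (mod 53), s ≡ 17. Hence t ≡ 0 + 7·17 = 119 (mod 371).
From t ≡ 119 (mod 371) write t = 119 + 371s. Substituting into t ≡ 3 (mod 9) gives 371s ≡ 1 (mod 9), and since 2⁻¹ ≡ 5 (mod 9), s ≡ 5. Hence t ≡ 119 + 371·5 = 1974 (mod 3339).

1974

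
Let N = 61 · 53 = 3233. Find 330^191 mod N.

Mod 61: 330 ≡ 25; by Fermat, exponent reduces to 191 mod 60 = 11; 25^11 ≡ 16 (mod 61).
Mod 53: 330 ≡ 12; by Fermat, exponent reduces to 191 mod 52 = 35; 12^35 ≡ 39 (mod 53).
Combine by CRT: x ≡ 16 (mod 61), x ≡ 39 (mod 53) ⇒ x ≡ 2212 (mod 3233).

2212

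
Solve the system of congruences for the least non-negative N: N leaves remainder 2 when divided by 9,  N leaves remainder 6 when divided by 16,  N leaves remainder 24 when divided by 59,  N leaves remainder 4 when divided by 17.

From N ≡ 2 (mod 9) write N = 2 + 9t. Substituting into N ≡ 6 (mod 16) gives 9t ≡ 4 (mod 16), and since 9⁻¹ ≡ 9 (mod 16), t ≡ 4. Hence N ≡ 2 + 9·4 = 38 (mod 144).
From N ≡ 38 (mod 144) write N = 38 + 144t. Substituting into N ≡ 24 (mod 59) gives 144t ≡ 45 (mod 59), and since 26⁻¹ ≡ 25 (mod 59), t ≡ 4. Hence N ≡ 38 + 144·4 = 614 (mod 8496).
From N ≡ 614 (mod 8496) write N = 614 + 8496t. Substituting into N ≡ 4 (mod 17) gives 8496t ≡ 2 (mod 17), and since 13⁻¹ ≡ 4 (mod 17), t ≡ 8. Hence N ≡ 614 + 8496·8 = 68582 (mod 144432).

68582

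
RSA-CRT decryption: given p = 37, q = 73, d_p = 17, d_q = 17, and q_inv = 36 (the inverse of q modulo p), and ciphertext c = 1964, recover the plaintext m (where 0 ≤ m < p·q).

2134

m₁ = c^(d_p) mod p: c ≡ 3 (mod 37), and 3^17 mod 37 = 25.
m₂ = c^(d_q) mod q: c ≡ 66 (mod 73), and 66^17 mod 73 = 17.
h = q_inv·(m₁ − m₂) mod p = 36·(25 − 17) mod 37 = 29.
m = m₂ + h·q = 17 + 29·73 = 2134.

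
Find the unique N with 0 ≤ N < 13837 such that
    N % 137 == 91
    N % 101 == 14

9407

Combine the congruences pairwise.
From N ≡ 91 (mod 137) write N = 91 + 137t. Substituting into N ≡ 14 (mod 101) gives 137t ≡ 24 (mod 101), and since 36⁻¹ ≡ 87 (mod 101), t ≡ 68. Hence N ≡ 91 + 137·68 = 9407 (mod 13837).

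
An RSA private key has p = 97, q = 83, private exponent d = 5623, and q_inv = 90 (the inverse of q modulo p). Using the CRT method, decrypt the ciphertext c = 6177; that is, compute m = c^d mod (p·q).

d_p = d mod (p−1) = 5623 mod 96 = 55; d_q = d mod (q−1) = 47.
m₁ = c^(d_p) mod p: c ≡ 66 (mod 97), and 66^55 mod 97 = 95.
m₂ = c^(d_q) mod q: c ≡ 35 (mod 83), and 35^47 mod 83 = 32.
h = q_inv·(m₁ − m₂) mod p = 90·(95 − 32) mod 97 = 44.
m = m₂ + h·q = 32 + 44·83 = 3684.

3684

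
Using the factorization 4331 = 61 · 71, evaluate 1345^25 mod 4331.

Mod 61: 1345 ≡ 3; 3^25 ≡ 60 (mod 61).
Mod 71: 1345 ≡ 67; 67^25 ≡ 34 (mod 71).
Combine by CRT: x ≡ 60 (mod 61), x ≡ 34 (mod 71) ⇒ x ≡ 1951 (mod 4331).

1951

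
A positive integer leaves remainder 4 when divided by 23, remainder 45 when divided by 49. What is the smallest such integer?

878

From m ≡ 4 (mod 23) write m = 4 + 23t. Substituting into m ≡ 45 (mod 49) gives 23t ≡ 41 (mod 49), and since 23⁻¹ ≡ 32 (mod 49), t ≡ 38. Hence m ≡ 4 + 23·38 = 878 (mod 1127).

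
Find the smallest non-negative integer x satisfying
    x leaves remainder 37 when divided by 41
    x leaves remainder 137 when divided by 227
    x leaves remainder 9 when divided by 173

Combine the congruences pairwise.
From x ≡ 37 (mod 41) write x = 37 + 41t. Substituting into x ≡ 137 (mod 227) gives 41t ≡ 100 (mod 227), and since 41⁻¹ ≡ 72 (mod 227), t ≡ 163. Hence x ≡ 37 + 41·163 = 6720 (mod 9307).
From x ≡ 6720 (mod 9307) write x = 6720 + 9307t. Substituting into x ≡ 9 (mod 173) gives 9307t ≡ 36 (mod 173), and since 138⁻¹ ≡ 84 (mod 173), t ≡ 83. Hence x ≡ 6720 + 9307·83 = 779201 (mod 1610111).

779201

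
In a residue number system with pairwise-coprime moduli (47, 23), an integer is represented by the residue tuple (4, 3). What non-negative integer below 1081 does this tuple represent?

From x ≡ 4 (mod 47) write x = 4 + 47t. Substituting into x ≡ 3 (mod 23) gives 47t ≡ 22 (mod 23), and since 1⁻¹ ≡ 1 (mod 23), t ≡ 22. Hence x ≡ 4 + 47·22 = 1038 (mod 1081).

1038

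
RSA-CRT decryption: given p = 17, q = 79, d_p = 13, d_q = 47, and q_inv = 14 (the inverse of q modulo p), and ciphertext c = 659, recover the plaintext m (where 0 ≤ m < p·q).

489

m₁ = c^(d_p) mod p: c ≡ 13 (mod 17), and 13^13 mod 17 = 13.
m₂ = c^(d_q) mod q: c ≡ 27 (mod 79), and 27^47 mod 79 = 15.
h = q_inv·(m₁ − m₂) mod p = 14·(13 − 15) mod 17 = 6.
m = m₂ + h·q = 15 + 6·79 = 489.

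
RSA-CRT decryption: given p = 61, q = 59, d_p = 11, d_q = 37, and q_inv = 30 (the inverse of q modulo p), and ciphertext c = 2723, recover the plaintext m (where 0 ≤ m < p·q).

2032

m₁ = c^(d_p) mod p: c ≡ 39 (mod 61), and 39^11 mod 61 = 19.
m₂ = c^(d_q) mod q: c ≡ 9 (mod 59), and 9^37 mod 59 = 26.
h = q_inv·(m₁ − m₂) mod p = 30·(19 − 26) mod 61 = 34.
m = m₂ + h·q = 26 + 34·59 = 2032.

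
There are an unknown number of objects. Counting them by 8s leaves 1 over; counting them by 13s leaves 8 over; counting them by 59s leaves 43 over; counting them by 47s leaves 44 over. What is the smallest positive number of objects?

The moduli are pairwise coprime; M = 8·13·59·47 = 288392.
M/8 = 36049; 36049 ≡ 1 (mod 8), inverse 1.
M/13 = 22184; 22184 ≡ 6 (mod 13); 6·11 ≡ 1, so inverse 11.
M/59 = 4888; 4888 ≡ 50 (mod 59); 50·13 ≡ 1, so inverse 13.
M/47 = 6136; 6136 ≡ 26 (mod 47); 26·38 ≡ 1, so inverse 38.
N ≡ 1·36049·1 + 8·22184·11 + 43·4888·13 + 44·6136·38 = 14980025.
14980025 mod 288392 = 272033.

272033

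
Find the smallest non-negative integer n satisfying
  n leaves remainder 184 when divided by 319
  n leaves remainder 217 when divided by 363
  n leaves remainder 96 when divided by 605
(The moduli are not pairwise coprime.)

gcd(319, 363) = 11 and 11 | (217 − 184), so the pair is consistent; merging gives n ≡ 7840 (mod 10527), where 10527 = lcm(319, 363).
gcd(10527, 605) = 121 and 121 | (96 − 7840), so the pair is consistent; merging gives n ≡ 39421 (mod 52635), where 52635 = lcm(10527, 605).
The solution is unique modulo lcm(319, 363, 605) = 52635.

39421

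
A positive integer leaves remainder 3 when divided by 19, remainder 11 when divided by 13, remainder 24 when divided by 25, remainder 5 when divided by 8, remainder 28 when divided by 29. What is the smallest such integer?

From n ≡ 3 (mod 19) write n = 3 + 19t. Substituting into n ≡ 11 (mod 13) gives 19t ≡ 8 (mod 13), and since 6⁻¹ ≡ 11 (mod 13), t ≡ 10. Hence n ≡ 3 + 19·10 = 193 (mod 247).
From n ≡ 193 (mod 247) write n = 193 + 247t. Substituting into n ≡ 24 (mod 25) gives 247t ≡ 6 (mod 25), and since 22⁻¹ ≡ 8 (mod 25), t ≡ 23. Hence n ≡ 193 + 247·23 = 5874 (mod 6175).
From n ≡ 5874 (mod 6175) write n = 5874 + 6175t. Substituting into n ≡ 5 (mod 8) gives 6175t ≡ 3 (mod 8), and since 7⁻¹ ≡ 7 (mod 8), t ≡ 5. Hence n ≡ 5874 + 6175·5 = 36749 (mod 49400).
From n ≡ 36749 (mod 49400) write n = 36749 + 49400t. Substituting into n ≡ 28 (mod 29) gives 49400t ≡ 22 (mod 29), and since 13⁻¹ ≡ 9 (mod 29), t ≡ 24. Hence n ≡ 36749 + 49400·24 = 1222349 (mod 1432600).

1222349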